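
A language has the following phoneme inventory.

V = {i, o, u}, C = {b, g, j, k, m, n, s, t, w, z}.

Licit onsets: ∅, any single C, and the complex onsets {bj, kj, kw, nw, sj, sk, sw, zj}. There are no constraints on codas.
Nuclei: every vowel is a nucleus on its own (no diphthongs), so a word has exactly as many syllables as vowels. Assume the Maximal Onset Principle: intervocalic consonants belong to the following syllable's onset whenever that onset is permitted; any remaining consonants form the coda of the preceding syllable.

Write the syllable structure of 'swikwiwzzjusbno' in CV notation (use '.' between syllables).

CCV.CCVCC.CCVCC.CV

Nuclei (vowels): i, i, u, o → 4 syllables.
/i…i/ gap (V1→V2): /kw/ — entire cluster is a permitted onset → onset /kw/, coda ∅.
/i…u/ gap (V2→V3): cluster /wzzj/ — the longest permitted-onset suffix is /zj/; onset = /zj/, preceding coda = /wz/.
/u…o/ gap (V3→V4): /sbn/; trying suffixes from longest down, /n/ is the first permitted one, so coda /sb/ | onset /n/.
Syllabification: swi.kwiwz.zjusb.no.
Mapping each syllable to C/V: /swi/ → CCV, /kwiwz/ → CCVCC, /zjusb/ → CCVCC, /no/ → CV.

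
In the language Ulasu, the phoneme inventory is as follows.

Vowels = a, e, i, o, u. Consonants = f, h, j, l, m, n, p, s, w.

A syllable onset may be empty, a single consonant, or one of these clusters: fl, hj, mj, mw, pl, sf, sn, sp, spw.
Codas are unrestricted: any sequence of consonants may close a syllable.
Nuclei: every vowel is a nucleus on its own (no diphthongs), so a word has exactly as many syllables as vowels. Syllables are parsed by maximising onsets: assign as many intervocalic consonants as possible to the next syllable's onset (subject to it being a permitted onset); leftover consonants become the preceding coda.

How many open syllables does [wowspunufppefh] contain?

Vowels present: o, u, u, e; each is a nucleus, giving 4 syllables.
σ1/σ2 boundary: /wsp/; trying suffixes from longest down, /sp/ is the first permitted one, so coda /w/ | onset /sp/.
σ2/σ3 boundary: /n/ → onset of the next syllable (single consonants are always licit onsets).
σ3/σ4 boundary: /fpp/; trying suffixes from longest down, /p/ is the first permitted one, so coda /fp/ | onset /p/.
So the parse is wow.spu.nufp.pefh.
Classifying each syllable: /wow/ (closed), /spu/ (open), /nufp/ (closed), /pefh/ (closed).
Open syllables: 1.

1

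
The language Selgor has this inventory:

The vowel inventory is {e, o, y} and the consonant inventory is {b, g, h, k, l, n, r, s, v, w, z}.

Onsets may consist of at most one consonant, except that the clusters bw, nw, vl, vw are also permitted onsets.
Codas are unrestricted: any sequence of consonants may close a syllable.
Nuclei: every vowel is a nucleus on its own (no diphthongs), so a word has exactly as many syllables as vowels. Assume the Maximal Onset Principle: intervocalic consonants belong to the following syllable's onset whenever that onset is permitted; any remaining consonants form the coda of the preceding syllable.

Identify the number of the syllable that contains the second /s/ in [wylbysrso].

The vowels are y, y, o — 3 nuclei, so 3 syllables.
V1 /y/ – V2 /y/: cluster /lb/ — the longest permitted-onset suffix is /b/; onset = /b/, preceding coda = /l/.
V2 /y/ – V3 /o/: /srs/ — longest licit onset from the right is /s/, leaving /sr/ as coda.
So the parse is wyl.bysr.so.
The second /s/ is in the onset of syllable 3 (/so/).

3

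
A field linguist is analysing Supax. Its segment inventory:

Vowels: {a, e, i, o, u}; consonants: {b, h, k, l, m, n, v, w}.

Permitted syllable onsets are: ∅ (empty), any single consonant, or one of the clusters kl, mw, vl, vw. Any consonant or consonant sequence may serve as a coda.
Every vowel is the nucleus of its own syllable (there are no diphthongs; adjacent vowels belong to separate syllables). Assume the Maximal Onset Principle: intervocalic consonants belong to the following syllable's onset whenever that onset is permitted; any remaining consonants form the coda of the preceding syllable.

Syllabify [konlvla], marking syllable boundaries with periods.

konl.vla

Vowels present: o, a; each is a nucleus, giving 2 syllables.
σ1/σ2 boundary: cluster /nlvl/ — the longest permitted-onset suffix is /vl/; onset = /vl/, preceding coda = /nl/.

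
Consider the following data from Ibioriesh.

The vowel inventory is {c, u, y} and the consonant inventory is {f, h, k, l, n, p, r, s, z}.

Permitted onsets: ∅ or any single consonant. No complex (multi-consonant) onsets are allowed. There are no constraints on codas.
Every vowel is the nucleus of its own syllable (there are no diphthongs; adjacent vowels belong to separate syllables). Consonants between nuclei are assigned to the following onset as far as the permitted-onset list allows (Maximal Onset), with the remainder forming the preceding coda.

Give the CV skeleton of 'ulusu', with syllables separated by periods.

Vowels present: u, u, u; each is a nucleus, giving 3 syllables.
Between /u/ (V1) and /u/ (V2): /l/ is a single consonant, so it becomes the next onset.
Between /u/ (V2) and /u/ (V3): /s/ is a single consonant, so it becomes the next onset.
Result: u.lu.su.
Mapping each syllable to C/V: /u/ → V, /lu/ → CV, /su/ → CV.

V.CV.CV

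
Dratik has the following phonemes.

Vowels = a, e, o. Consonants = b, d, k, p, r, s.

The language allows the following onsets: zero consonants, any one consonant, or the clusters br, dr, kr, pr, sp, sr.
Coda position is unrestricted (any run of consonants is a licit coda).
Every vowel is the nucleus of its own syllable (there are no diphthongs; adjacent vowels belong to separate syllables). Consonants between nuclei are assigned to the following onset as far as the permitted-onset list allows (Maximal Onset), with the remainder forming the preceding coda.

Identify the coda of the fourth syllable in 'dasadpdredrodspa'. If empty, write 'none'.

d

Vowels present: a, a, e, o, a; each is a nucleus, giving 5 syllables.
/a…a/ gap (V1→V2): /s/ is a single consonant, so it becomes the next onset.
/a…e/ gap (V2→V3): cluster /dpdr/ — the longest permitted-onset suffix is /dr/; onset = /dr/, preceding coda = /dp/.
/e…o/ gap (V3→V4): /dr/ is a licit onset in full, so it all attaches to the next syllable.
/o…a/ gap (V4→V5): /dsp/ — longest licit onset from the right is /sp/, leaving /d/ as coda.
So the parse is da.sadp.dre.drod.spa.
Syllable 4 is /drod/: onset /dr/, nucleus /o/, coda /d/.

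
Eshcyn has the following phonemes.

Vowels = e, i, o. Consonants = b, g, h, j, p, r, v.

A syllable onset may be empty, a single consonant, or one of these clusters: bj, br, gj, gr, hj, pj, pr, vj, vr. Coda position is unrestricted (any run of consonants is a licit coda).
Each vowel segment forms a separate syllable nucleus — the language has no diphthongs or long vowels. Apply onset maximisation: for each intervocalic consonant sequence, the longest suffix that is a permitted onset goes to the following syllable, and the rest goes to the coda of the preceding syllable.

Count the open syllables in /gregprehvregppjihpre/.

Nuclei (vowels): e, e, e, i, e → 5 syllables.
σ1/σ2 boundary: /gpr/; trying suffixes from longest down, /pr/ is the first permitted one, so coda /g/ | onset /pr/.
σ2/σ3 boundary: /hvr/ splits as /h/ + /vr/ (/vr/ is the longest suffix that is a licit onset).
σ3/σ4 boundary: /gppj/ splits as /gp/ + /pj/ (/pj/ is the longest suffix that is a licit onset).
σ4/σ5 boundary: /hpr/ — longest licit onset from the right is /pr/, leaving /h/ as coda.
So the parse is greg.preh.vregp.pjih.pre.
Classifying each syllable: /greg/ (closed), /preh/ (closed), /vregp/ (closed), /pjih/ (closed), /pre/ (open).
Open syllables: 1.

1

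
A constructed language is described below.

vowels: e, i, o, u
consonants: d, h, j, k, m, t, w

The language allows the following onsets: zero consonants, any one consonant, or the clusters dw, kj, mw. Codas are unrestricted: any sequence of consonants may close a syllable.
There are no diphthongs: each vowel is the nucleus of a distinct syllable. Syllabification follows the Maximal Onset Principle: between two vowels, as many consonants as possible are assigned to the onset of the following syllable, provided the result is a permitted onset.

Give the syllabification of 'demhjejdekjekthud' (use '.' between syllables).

Nuclei (vowels): e, e, e, e, u → 5 syllables.
/e…e/ gap (V1→V2): cluster /mhj/ — the longest permitted-onset suffix is /j/; onset = /j/, preceding coda = /mh/.
/e…e/ gap (V2→V3): cluster /jd/ — the longest permitted-onset suffix is /d/; onset = /d/, preceding coda = /j/.
/e…e/ gap (V3→V4): cluster /kj/ — /kj/ is itself a permitted onset, so the whole cluster goes right; preceding coda = ∅.
/e…u/ gap (V4→V5): cluster /kth/ — the longest permitted-onset suffix is /h/; onset = /h/, preceding coda = /kt/.

demh.jej.de.kjekt.hud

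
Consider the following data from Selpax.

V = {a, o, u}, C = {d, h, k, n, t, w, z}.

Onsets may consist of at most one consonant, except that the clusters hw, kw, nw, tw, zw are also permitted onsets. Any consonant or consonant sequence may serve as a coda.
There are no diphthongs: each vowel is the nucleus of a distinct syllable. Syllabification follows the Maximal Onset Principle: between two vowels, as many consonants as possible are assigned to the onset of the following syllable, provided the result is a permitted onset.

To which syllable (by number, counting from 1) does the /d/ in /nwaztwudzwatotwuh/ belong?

Vowels present: a, u, a, o, u; each is a nucleus, giving 5 syllables.
V1 /a/ – V2 /u/: cluster /ztw/ — the longest permitted-onset suffix is /tw/; onset = /tw/, preceding coda = /z/.
V2 /u/ – V3 /a/: cluster /dzw/ — the longest permitted-onset suffix is /zw/; onset = /zw/, preceding coda = /d/.
V3 /a/ – V4 /o/: just /t/ — single C goes to the following onset.
V4 /o/ – V5 /u/: /tw/ is a licit onset in full, so it all attaches to the next syllable.
So the parse is nwaz.twud.zwa.to.twuh.
The /d/ is in the coda of syllable 2 (/twud/).

2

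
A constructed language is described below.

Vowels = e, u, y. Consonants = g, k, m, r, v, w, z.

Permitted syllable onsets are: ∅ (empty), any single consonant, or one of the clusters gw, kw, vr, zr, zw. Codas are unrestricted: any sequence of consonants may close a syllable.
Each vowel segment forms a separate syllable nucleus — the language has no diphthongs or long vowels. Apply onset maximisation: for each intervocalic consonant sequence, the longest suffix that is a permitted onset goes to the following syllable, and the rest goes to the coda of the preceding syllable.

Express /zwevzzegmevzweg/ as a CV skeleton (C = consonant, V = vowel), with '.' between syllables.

CCVCC.CVC.CVC.CCVC

The vowels are e, e, e, e — 4 nuclei, so 4 syllables.
V1 /e/ – V2 /e/: /vzz/; trying suffixes from longest down, /z/ is the first permitted one, so coda /vz/ | onset /z/.
V2 /e/ – V3 /e/: cluster /gm/ — the longest permitted-onset suffix is /m/; onset = /m/, preceding coda = /g/.
V3 /e/ – V4 /e/: /vzw/ — longest licit onset from the right is /zw/, leaving /v/ as coda.
Result: zwevz.zeg.mev.zweg.
Mapping each syllable to C/V: /zwevz/ → CCVCC, /zeg/ → CVC, /mev/ → CVC, /zweg/ → CCVC.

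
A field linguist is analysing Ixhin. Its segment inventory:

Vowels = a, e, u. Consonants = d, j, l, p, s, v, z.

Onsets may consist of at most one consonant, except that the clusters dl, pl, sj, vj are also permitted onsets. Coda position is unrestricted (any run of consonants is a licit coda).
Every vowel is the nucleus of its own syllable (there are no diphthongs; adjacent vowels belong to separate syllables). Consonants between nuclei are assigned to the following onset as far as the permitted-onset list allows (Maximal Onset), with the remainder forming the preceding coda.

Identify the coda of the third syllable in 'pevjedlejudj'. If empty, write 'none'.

Nuclei (vowels): e, e, e, u → 4 syllables.
/e…e/ gap (V1→V2): cluster /vj/ — /vj/ is itself a permitted onset, so the whole cluster goes right; preceding coda = ∅.
/e…e/ gap (V2→V3): /dl/ is a licit onset in full, so it all attaches to the next syllable.
/e…u/ gap (V3→V4): just /j/ — single C goes to the following onset.
Result: pe.vje.dle.judj.
Syllable 3 is /dle/: onset /dl/, nucleus /e/, coda ∅.

none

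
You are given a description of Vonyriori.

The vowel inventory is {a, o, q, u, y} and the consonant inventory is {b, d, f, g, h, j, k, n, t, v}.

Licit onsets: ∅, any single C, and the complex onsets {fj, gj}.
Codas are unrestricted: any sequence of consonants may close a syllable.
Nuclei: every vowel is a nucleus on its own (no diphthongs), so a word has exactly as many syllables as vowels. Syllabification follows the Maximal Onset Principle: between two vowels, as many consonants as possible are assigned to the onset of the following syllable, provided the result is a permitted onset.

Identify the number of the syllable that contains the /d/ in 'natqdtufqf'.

2

Nuclei (vowels): a, q, u, q → 4 syllables.
V1 /a/ – V2 /q/: just /t/ — single C goes to the following onset.
V2 /q/ – V3 /u/: /dt/ splits as /d/ + /t/ (/t/ is the longest suffix that is a licit onset).
V3 /u/ – V4 /q/: just /f/ — single C goes to the following onset.
Syllabification: na.tqd.tu.fqf.
The /d/ is in the coda of syllable 2 (/tqd/).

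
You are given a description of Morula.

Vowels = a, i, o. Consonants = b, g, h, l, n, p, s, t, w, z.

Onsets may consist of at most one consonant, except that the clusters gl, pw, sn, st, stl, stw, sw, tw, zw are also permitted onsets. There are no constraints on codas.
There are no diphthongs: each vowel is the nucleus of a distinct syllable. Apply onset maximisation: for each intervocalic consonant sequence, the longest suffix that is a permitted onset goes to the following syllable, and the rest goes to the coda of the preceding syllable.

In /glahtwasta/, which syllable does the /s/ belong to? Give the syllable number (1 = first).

3

Nuclei (vowels): a, a, a → 3 syllables.
/a…a/ gap (V1→V2): /htw/ splits as /h/ + /tw/ (/tw/ is the longest suffix that is a licit onset).
/a…a/ gap (V2→V3): /st/ is a licit onset in full, so it all attaches to the next syllable.
Result: glah.twa.sta.
The /s/ is in the onset of syllable 3 (/sta/).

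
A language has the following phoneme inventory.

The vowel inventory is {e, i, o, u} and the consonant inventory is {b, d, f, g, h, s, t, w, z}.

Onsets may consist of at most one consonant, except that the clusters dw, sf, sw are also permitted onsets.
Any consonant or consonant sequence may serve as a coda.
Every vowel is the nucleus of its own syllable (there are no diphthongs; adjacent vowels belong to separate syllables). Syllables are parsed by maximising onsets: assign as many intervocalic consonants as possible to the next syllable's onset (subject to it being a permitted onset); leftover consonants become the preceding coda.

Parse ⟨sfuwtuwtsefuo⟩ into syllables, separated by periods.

Vowels present: u, u, e, u, o; each is a nucleus, giving 5 syllables.
σ1/σ2 boundary: /wt/; trying suffixes from longest down, /t/ is the first permitted one, so coda /w/ | onset /t/.
σ2/σ3 boundary: cluster /wts/ — the longest permitted-onset suffix is /s/; onset = /s/, preceding coda = /wt/.
σ3/σ4 boundary: just /f/ — single C goes to the following onset.
σ4/σ5 boundary: no consonants, so the boundary falls immediately after /u/.

sfuw.tuwt.se.fu.o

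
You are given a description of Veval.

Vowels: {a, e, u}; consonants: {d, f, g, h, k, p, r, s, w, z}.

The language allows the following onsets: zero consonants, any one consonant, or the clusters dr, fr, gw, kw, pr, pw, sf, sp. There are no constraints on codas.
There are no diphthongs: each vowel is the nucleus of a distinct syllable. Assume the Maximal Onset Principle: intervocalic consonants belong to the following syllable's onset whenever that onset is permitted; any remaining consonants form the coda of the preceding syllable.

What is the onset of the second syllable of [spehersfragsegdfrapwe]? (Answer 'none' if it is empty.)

h

Vowels present: e, e, a, e, a, e; each is a nucleus, giving 6 syllables.
/e…e/ gap (V1→V2): /h/ → onset of the next syllable (single consonants are always licit onsets).
/e…a/ gap (V2→V3): /rsfr/ splits as /rs/ + /fr/ (/fr/ is the longest suffix that is a licit onset).
/a…e/ gap (V3→V4): /gs/ splits as /g/ + /s/ (/s/ is the longest suffix that is a licit onset).
/e…a/ gap (V4→V5): /gdfr/; trying suffixes from longest down, /fr/ is the first permitted one, so coda /gd/ | onset /fr/.
/a…e/ gap (V5→V6): cluster /pw/ — /pw/ is itself a permitted onset, so the whole cluster goes right; preceding coda = ∅.
Syllabification: spe.hers.frag.segd.fra.pwe.
Syllable 2 is /hers/: onset /h/, nucleus /e/, coda /rs/.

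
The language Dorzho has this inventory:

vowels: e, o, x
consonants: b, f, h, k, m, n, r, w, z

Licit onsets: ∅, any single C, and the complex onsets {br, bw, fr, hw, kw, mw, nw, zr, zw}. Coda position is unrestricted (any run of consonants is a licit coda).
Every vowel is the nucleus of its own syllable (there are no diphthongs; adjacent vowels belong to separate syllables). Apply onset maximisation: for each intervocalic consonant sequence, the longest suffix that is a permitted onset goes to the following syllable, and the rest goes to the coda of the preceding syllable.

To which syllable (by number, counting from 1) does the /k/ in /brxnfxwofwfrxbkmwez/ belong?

The vowels are x, x, o, x, e — 5 nuclei, so 5 syllables.
/x…x/ gap (V1→V2): cluster /nf/ — the longest permitted-onset suffix is /f/; onset = /f/, preceding coda = /n/.
/x…o/ gap (V2→V3): just /w/ — single C goes to the following onset.
/o…x/ gap (V3→V4): cluster /fwfr/ — the longest permitted-onset suffix is /fr/; onset = /fr/, preceding coda = /fw/.
/x…e/ gap (V4→V5): /bkmw/ — longest licit onset from the right is /mw/, leaving /bk/ as coda.
So the parse is brxn.fx.wofw.frxbk.mwez.
The /k/ is in the coda of syllable 4 (/frxbk/).

4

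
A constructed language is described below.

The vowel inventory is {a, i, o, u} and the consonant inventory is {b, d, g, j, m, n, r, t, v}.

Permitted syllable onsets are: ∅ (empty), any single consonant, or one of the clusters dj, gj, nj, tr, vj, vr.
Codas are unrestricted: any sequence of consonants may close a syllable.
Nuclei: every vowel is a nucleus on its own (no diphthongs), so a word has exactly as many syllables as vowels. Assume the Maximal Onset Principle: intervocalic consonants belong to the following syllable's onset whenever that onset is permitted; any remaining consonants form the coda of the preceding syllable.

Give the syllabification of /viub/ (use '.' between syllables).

vi.ub

Nuclei (vowels): i, u → 2 syllables.
σ1/σ2 boundary: nothing intervenes; syllable break is V.V.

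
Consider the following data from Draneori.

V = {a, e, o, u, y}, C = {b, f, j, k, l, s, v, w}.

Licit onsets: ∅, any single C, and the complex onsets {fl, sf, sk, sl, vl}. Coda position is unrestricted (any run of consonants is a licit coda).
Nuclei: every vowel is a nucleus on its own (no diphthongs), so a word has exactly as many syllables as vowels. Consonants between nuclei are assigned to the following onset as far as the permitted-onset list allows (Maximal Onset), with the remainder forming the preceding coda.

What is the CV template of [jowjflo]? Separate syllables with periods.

CVCC.CCV

Nuclei (vowels): o, o → 2 syllables.
/o…o/ gap (V1→V2): /wjfl/ — longest licit onset from the right is /fl/, leaving /wj/ as coda.
Putting it together: jowj.flo.
Mapping each syllable to C/V: /jowj/ → CVCC, /flo/ → CCV.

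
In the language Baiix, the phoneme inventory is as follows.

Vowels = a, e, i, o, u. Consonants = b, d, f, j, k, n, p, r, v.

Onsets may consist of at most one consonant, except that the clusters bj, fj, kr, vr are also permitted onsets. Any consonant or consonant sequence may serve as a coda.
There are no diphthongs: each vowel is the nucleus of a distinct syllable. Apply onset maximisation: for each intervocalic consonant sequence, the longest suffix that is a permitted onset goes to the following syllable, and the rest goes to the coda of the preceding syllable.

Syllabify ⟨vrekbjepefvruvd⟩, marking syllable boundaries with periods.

vrek.bje.pef.vruvd

Vowels present: e, e, e, u; each is a nucleus, giving 4 syllables.
Between /e/ (V1) and /e/ (V2): /kbj/ splits as /k/ + /bj/ (/bj/ is the longest suffix that is a licit onset).
Between /e/ (V2) and /e/ (V3): /p/ → onset of the next syllable (single consonants are always licit onsets).
Between /e/ (V3) and /u/ (V4): cluster /fvr/ — the longest permitted-onset suffix is /vr/; onset = /vr/, preceding coda = /f/.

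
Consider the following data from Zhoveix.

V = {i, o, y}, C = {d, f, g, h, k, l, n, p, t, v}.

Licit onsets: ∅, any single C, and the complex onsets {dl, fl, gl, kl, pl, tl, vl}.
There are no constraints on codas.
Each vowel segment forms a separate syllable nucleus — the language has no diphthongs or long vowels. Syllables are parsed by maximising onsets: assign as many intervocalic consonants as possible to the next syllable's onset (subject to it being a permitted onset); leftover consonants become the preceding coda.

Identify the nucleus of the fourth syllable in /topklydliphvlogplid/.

Nuclei (vowels): o, y, i, o, i → 5 syllables.
The fourth nucleus (vowel 4 from the left) is /o/.

o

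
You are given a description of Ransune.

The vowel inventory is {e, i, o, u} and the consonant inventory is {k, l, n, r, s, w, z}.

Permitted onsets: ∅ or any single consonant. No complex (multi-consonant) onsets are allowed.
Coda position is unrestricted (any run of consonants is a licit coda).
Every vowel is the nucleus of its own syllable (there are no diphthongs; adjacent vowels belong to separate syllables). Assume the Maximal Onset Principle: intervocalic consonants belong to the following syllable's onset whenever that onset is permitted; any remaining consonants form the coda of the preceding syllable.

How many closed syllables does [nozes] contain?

The vowels are o, e — 2 nuclei, so 2 syllables.
/o…e/ gap (V1→V2): /z/ is a single consonant, so it becomes the next onset.
Result: no.zes.
Classifying each syllable: /no/ (open), /zes/ (closed).
Closed syllables: 1.

1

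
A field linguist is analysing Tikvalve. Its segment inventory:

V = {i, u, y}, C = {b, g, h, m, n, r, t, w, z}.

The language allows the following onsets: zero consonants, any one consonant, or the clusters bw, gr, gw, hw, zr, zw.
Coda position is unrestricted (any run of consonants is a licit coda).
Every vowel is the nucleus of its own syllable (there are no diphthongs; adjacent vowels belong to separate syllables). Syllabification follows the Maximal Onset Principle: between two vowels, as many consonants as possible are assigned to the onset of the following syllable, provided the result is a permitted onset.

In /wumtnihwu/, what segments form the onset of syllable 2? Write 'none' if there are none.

n

The vowels are u, i, u — 3 nuclei, so 3 syllables.
V1 /u/ – V2 /i/: cluster /mtn/ — the longest permitted-onset suffix is /n/; onset = /n/, preceding coda = /mt/.
V2 /i/ – V3 /u/: /hw/ is a licit onset in full, so it all attaches to the next syllable.
Syllabification: wumt.ni.hwu.
Syllable 2 is /ni/: onset /n/, nucleus /i/, coda ∅.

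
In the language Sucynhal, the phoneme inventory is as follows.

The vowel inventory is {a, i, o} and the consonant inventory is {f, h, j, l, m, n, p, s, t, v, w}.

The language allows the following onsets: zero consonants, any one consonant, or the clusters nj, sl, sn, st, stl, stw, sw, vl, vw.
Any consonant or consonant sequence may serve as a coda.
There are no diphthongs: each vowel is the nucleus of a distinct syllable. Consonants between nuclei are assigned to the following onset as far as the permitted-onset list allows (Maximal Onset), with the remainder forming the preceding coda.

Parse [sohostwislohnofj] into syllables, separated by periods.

Vowels present: o, o, i, o, o; each is a nucleus, giving 5 syllables.
V1 /o/ – V2 /o/: /h/ is a single consonant, so it becomes the next onset.
V2 /o/ – V3 /i/: cluster /stw/ — /stw/ is itself a permitted onset, so the whole cluster goes right; preceding coda = ∅.
V3 /i/ – V4 /o/: /sl/ — entire cluster is a permitted onset → onset /sl/, coda ∅.
V4 /o/ – V5 /o/: cluster /hn/ — the longest permitted-onset suffix is /n/; onset = /n/, preceding coda = /h/.

so.ho.stwi.sloh.nofj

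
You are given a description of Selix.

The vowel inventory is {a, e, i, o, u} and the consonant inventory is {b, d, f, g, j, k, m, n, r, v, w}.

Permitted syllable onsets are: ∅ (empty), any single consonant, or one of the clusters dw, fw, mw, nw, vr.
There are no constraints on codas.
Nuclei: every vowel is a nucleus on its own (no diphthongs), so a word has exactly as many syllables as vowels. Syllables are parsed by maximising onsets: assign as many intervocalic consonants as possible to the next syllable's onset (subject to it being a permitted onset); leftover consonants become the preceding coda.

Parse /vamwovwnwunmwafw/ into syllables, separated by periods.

va.mwovw.nwun.mwafw

Vowels present: a, o, u, a; each is a nucleus, giving 4 syllables.
Between /a/ (V1) and /o/ (V2): /mw/ — entire cluster is a permitted onset → onset /mw/, coda ∅.
Between /o/ (V2) and /u/ (V3): /vwnw/; trying suffixes from longest down, /nw/ is the first permitted one, so coda /vw/ | onset /nw/.
Between /u/ (V3) and /a/ (V4): /nmw/; trying suffixes from longest down, /mw/ is the first permitted one, so coda /n/ | onset /mw/.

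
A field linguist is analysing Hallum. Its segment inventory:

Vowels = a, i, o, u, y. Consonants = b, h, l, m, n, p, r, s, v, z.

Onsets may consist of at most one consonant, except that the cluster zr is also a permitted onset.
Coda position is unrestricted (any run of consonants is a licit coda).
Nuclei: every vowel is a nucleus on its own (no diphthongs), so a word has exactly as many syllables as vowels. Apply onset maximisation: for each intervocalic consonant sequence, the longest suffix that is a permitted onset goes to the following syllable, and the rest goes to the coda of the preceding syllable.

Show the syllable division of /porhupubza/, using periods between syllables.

Vowels present: o, u, u, a; each is a nucleus, giving 4 syllables.
/o…u/ gap (V1→V2): cluster /rh/ — the longest permitted-onset suffix is /h/; onset = /h/, preceding coda = /r/.
/u…u/ gap (V2→V3): /p/ is a single consonant, so it becomes the next onset.
/u…a/ gap (V3→V4): /bz/ splits as /b/ + /z/ (/z/ is the longest suffix that is a licit onset).

por.hu.pub.za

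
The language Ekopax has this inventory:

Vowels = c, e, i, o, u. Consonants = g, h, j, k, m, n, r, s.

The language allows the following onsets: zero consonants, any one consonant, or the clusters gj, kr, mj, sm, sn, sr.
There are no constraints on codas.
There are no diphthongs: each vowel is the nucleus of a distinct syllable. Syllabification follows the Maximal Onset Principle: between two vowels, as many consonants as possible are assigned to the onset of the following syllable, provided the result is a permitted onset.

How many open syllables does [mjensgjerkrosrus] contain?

1

The vowels are e, e, o, u — 4 nuclei, so 4 syllables.
/e…e/ gap (V1→V2): /nsgj/ splits as /ns/ + /gj/ (/gj/ is the longest suffix that is a licit onset).
/e…o/ gap (V2→V3): /rkr/ — longest licit onset from the right is /kr/, leaving /r/ as coda.
/o…u/ gap (V3→V4): /sr/ is a licit onset in full, so it all attaches to the next syllable.
Result: mjens.gjer.kro.srus.
Classifying each syllable: /mjens/ (closed), /gjer/ (closed), /kro/ (open), /srus/ (closed).
Open syllables: 1.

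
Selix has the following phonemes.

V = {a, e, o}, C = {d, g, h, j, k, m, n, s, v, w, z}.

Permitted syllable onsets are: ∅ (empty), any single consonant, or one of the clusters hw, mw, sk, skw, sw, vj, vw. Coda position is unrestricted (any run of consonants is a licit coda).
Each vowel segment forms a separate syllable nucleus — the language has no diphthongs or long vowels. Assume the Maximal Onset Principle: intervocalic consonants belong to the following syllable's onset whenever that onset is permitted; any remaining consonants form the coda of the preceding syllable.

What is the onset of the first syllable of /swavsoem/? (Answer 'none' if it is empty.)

Vowels present: a, o, e; each is a nucleus, giving 3 syllables.
V1 /a/ – V2 /o/: cluster /vs/ — the longest permitted-onset suffix is /s/; onset = /s/, preceding coda = /v/.
V2 /o/ – V3 /e/: no consonants, so the boundary falls immediately after /o/.
So the parse is swav.so.em.
Syllable 1 is /swav/: onset /sw/, nucleus /a/, coda /v/.

sw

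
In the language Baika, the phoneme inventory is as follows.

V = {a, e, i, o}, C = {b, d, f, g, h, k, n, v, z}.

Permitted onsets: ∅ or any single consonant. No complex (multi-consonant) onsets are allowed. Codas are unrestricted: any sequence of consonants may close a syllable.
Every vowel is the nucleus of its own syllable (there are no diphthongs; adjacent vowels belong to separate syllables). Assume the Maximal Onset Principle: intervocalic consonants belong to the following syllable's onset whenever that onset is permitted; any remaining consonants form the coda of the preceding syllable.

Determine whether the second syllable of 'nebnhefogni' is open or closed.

open

Vowels present: e, e, o, i; each is a nucleus, giving 4 syllables.
Between /e/ (V1) and /e/ (V2): /bnh/; trying suffixes from longest down, /h/ is the first permitted one, so coda /bn/ | onset /h/.
Between /e/ (V2) and /o/ (V3): just /f/ — single C goes to the following onset.
Between /o/ (V3) and /i/ (V4): /gn/ — longest licit onset from the right is /n/, leaving /g/ as coda.
So the parse is nebn.he.fog.ni.
Syllable 2 is /he/; it ends in its nucleus with no coda, so it is open.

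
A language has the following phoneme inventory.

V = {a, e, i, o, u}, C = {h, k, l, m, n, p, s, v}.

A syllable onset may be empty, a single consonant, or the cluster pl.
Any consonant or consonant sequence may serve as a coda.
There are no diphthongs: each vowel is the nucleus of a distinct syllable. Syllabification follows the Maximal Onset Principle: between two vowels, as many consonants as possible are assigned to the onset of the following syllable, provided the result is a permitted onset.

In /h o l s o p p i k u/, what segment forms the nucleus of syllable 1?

o

Vowels present: o, o, i, u; each is a nucleus, giving 4 syllables.
The first nucleus (vowel 1 from the left) is /o/.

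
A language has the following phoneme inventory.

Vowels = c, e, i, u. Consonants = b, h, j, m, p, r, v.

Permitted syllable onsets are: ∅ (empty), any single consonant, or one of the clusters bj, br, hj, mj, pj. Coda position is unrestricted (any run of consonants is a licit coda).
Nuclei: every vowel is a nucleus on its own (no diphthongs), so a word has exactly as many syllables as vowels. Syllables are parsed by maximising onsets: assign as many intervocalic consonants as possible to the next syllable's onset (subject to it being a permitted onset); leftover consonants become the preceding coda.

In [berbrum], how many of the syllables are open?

0

Vowels present: e, u; each is a nucleus, giving 2 syllables.
σ1/σ2 boundary: /rbr/ splits as /r/ + /br/ (/br/ is the longest suffix that is a licit onset).
So the parse is ber.brum.
Classifying each syllable: /ber/ (closed), /brum/ (closed).
Open syllables: 0.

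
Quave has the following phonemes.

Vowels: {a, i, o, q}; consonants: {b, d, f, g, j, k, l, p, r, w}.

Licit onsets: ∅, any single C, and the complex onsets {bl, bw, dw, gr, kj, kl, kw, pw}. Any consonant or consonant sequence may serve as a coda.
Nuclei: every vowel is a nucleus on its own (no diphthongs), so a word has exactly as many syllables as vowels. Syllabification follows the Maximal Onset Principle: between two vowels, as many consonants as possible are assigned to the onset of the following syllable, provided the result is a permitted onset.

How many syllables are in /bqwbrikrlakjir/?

Nuclei (vowels): q, i, a, i → 4 syllables.

4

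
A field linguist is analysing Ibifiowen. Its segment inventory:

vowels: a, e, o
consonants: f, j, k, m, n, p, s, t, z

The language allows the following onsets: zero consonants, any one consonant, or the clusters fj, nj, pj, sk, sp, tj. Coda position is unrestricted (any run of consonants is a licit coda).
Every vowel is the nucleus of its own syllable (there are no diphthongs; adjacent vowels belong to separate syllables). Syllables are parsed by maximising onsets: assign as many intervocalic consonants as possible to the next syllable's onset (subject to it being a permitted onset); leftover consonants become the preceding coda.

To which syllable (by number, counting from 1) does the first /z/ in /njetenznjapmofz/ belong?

2

The vowels are e, e, a, o — 4 nuclei, so 4 syllables.
σ1/σ2 boundary: /t/ → onset of the next syllable (single consonants are always licit onsets).
σ2/σ3 boundary: /nznj/; trying suffixes from longest down, /nj/ is the first permitted one, so coda /nz/ | onset /nj/.
σ3/σ4 boundary: cluster /pm/ — the longest permitted-onset suffix is /m/; onset = /m/, preceding coda = /p/.
So the parse is nje.tenz.njap.mofz.
The first /z/ is in the coda of syllable 2 (/tenz/).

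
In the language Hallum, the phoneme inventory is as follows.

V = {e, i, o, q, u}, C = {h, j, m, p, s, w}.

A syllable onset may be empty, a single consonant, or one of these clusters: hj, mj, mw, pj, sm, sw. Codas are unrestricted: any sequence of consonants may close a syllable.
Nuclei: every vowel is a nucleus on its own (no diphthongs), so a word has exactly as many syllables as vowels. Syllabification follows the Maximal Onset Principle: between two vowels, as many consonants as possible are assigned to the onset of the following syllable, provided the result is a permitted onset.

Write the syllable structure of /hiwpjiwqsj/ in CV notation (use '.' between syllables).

The vowels are i, i, q — 3 nuclei, so 3 syllables.
Between /i/ (V1) and /i/ (V2): cluster /wpj/ — the longest permitted-onset suffix is /pj/; onset = /pj/, preceding coda = /w/.
Between /i/ (V2) and /q/ (V3): just /w/ — single C goes to the following onset.
Syllabification: hiw.pji.wqsj.
Mapping each syllable to C/V: /hiw/ → CVC, /pji/ → CCV, /wqsj/ → CVCC.

CVC.CCV.CVCC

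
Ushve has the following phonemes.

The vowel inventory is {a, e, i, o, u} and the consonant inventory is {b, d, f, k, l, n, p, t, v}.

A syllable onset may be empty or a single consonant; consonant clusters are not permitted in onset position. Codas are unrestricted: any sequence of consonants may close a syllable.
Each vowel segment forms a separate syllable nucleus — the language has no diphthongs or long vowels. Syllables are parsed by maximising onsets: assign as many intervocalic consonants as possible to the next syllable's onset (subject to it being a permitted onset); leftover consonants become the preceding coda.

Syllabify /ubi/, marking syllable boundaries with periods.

u.bi

Vowels present: u, i; each is a nucleus, giving 2 syllables.
Between /u/ (V1) and /i/ (V2): just /b/ — single C goes to the following onset.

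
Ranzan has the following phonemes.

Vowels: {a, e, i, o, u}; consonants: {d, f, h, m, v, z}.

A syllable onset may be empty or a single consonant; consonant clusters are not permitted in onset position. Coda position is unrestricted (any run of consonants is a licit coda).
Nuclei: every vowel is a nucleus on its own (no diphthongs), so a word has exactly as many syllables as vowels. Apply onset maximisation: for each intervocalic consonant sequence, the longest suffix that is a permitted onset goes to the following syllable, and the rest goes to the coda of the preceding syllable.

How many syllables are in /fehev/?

2

The vowels are e, e — 2 nuclei, so 2 syllables.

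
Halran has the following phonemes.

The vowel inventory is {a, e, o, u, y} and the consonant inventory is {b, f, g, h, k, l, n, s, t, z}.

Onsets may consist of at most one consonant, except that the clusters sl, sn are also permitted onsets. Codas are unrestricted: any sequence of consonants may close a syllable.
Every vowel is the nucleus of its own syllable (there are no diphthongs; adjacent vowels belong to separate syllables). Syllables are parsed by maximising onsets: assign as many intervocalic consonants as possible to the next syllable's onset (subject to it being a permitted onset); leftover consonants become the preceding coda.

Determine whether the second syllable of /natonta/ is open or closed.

Nuclei (vowels): a, o, a → 3 syllables.
V1 /a/ – V2 /o/: /t/ is a single consonant, so it becomes the next onset.
V2 /o/ – V3 /a/: /nt/; trying suffixes from longest down, /t/ is the first permitted one, so coda /n/ | onset /t/.
Syllabification: na.ton.ta.
Syllable 2 is /ton/ with coda /n/, so it is closed.

closed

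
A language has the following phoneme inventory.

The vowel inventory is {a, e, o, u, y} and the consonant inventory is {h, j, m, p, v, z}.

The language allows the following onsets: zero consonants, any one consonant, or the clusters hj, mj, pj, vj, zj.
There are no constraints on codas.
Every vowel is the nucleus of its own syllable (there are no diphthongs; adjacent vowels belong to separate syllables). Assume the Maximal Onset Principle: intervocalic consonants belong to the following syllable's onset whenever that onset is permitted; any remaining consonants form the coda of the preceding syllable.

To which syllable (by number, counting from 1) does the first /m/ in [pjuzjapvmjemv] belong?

Nuclei (vowels): u, a, e → 3 syllables.
/u…a/ gap (V1→V2): /zj/ is a licit onset in full, so it all attaches to the next syllable.
/a…e/ gap (V2→V3): /pvmj/ splits as /pv/ + /mj/ (/mj/ is the longest suffix that is a licit onset).
So the parse is pju.zjapv.mjemv.
The first /m/ is in the onset of syllable 3 (/mjemv/).

3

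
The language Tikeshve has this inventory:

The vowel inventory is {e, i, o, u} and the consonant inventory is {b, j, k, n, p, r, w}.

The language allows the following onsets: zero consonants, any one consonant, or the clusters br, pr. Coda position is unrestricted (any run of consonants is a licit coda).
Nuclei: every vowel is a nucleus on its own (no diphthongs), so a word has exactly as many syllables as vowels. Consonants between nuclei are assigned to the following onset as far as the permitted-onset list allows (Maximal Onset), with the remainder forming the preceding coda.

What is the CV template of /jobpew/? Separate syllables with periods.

CVC.CVC

Vowels present: o, e; each is a nucleus, giving 2 syllables.
V1 /o/ – V2 /e/: /bp/ — longest licit onset from the right is /p/, leaving /b/ as coda.
Syllabification: job.pew.
Mapping each syllable to C/V: /job/ → CVC, /pew/ → CVC.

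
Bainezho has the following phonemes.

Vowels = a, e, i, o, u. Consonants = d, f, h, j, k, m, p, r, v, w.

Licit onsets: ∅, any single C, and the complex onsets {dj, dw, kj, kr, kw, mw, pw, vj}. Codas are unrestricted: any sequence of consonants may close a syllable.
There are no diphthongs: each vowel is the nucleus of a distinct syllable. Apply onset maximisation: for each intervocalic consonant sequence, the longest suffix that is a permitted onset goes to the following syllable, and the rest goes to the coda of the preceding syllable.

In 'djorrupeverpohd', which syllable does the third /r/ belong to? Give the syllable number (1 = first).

4

Nuclei (vowels): o, u, e, e, o → 5 syllables.
V1 /o/ – V2 /u/: /rr/; trying suffixes from longest down, /r/ is the first permitted one, so coda /r/ | onset /r/.
V2 /u/ – V3 /e/: /p/ is a single consonant, so it becomes the next onset.
V3 /e/ – V4 /e/: /v/ → onset of the next syllable (single consonants are always licit onsets).
V4 /e/ – V5 /o/: /rp/; trying suffixes from longest down, /p/ is the first permitted one, so coda /r/ | onset /p/.
So the parse is djor.ru.pe.ver.pohd.
The third /r/ is in the coda of syllable 4 (/ver/).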